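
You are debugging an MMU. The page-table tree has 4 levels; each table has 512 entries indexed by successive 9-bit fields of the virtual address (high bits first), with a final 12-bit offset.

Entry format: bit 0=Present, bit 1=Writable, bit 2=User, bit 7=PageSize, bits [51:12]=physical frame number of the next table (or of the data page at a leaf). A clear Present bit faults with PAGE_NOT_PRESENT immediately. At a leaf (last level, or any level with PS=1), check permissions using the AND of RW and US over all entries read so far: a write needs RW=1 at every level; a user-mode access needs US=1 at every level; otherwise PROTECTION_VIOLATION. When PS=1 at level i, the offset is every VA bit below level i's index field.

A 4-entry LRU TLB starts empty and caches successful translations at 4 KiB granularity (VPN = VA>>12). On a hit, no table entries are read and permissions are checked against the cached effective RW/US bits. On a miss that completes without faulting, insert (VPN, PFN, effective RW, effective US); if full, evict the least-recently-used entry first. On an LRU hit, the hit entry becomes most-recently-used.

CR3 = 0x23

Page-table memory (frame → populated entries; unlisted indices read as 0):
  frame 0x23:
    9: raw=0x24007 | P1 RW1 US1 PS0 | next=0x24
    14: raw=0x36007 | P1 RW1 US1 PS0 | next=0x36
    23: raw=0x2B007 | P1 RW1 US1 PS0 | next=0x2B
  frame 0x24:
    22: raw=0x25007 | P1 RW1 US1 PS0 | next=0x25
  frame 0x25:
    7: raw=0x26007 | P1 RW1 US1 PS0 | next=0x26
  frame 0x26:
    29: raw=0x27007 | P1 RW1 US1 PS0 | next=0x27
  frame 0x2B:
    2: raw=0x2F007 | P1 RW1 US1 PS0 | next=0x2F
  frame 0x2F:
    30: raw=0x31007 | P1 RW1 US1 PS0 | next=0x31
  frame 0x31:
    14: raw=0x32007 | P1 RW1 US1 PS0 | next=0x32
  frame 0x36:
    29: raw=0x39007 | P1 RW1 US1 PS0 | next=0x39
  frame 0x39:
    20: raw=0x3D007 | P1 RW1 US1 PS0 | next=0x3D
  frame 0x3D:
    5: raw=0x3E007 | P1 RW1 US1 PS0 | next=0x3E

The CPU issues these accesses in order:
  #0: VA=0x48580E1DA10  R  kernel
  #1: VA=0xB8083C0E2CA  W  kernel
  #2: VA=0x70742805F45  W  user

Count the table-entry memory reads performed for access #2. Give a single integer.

Per-access translation:
#0 VA=0x48580E1DA10 (r,kernel):
  lvl0: tbl 0x23, slot 9 ⇒ 0x24007 (P1/RW1/US1/PS0)
  lvl1: tbl 0x24, slot 22 ⇒ 0x25007 (P1/RW1/US1/PS0)
  lvl2: tbl 0x25, slot 7 ⇒ 0x26007 (P1/RW1/US1/PS0)
  lvl3: tbl 0x26, slot 29 ⇒ 0x27007 (P1/RW1/US1/PS0)
  ✓ 0x27A10  — 4 lookups
#1 VA=0xB8083C0E2CA (w,kernel):
  lvl0: tbl 0x23, slot 23 ⇒ 0x2B007 (P1/RW1/US1/PS0)
  lvl1: tbl 0x2B, slot 2 ⇒ 0x2F007 (P1/RW1/US1/PS0)
  lvl2: tbl 0x2F, slot 30 ⇒ 0x31007 (P1/RW1/US1/PS0)
  lvl3: tbl 0x31, slot 14 ⇒ 0x32007 (P1/RW1/US1/PS0)
  ✓ 0x322CA  — 4 lookups
#2 VA=0x70742805F45 (w,user):
  lvl0: tbl 0x23, slot 14 ⇒ 0x36007 (P1/RW1/US1/PS0)
  lvl1: tbl 0x36, slot 29 ⇒ 0x39007 (P1/RW1/US1/PS0)
  lvl2: tbl 0x39, slot 20 ⇒ 0x3D007 (P1/RW1/US1/PS0)
  lvl3: tbl 0x3D, slot 5 ⇒ 0x3E007 (P1/RW1/US1/PS0)
  ✓ 0x3EF45  — 4 lookups

Entries read for #2: 4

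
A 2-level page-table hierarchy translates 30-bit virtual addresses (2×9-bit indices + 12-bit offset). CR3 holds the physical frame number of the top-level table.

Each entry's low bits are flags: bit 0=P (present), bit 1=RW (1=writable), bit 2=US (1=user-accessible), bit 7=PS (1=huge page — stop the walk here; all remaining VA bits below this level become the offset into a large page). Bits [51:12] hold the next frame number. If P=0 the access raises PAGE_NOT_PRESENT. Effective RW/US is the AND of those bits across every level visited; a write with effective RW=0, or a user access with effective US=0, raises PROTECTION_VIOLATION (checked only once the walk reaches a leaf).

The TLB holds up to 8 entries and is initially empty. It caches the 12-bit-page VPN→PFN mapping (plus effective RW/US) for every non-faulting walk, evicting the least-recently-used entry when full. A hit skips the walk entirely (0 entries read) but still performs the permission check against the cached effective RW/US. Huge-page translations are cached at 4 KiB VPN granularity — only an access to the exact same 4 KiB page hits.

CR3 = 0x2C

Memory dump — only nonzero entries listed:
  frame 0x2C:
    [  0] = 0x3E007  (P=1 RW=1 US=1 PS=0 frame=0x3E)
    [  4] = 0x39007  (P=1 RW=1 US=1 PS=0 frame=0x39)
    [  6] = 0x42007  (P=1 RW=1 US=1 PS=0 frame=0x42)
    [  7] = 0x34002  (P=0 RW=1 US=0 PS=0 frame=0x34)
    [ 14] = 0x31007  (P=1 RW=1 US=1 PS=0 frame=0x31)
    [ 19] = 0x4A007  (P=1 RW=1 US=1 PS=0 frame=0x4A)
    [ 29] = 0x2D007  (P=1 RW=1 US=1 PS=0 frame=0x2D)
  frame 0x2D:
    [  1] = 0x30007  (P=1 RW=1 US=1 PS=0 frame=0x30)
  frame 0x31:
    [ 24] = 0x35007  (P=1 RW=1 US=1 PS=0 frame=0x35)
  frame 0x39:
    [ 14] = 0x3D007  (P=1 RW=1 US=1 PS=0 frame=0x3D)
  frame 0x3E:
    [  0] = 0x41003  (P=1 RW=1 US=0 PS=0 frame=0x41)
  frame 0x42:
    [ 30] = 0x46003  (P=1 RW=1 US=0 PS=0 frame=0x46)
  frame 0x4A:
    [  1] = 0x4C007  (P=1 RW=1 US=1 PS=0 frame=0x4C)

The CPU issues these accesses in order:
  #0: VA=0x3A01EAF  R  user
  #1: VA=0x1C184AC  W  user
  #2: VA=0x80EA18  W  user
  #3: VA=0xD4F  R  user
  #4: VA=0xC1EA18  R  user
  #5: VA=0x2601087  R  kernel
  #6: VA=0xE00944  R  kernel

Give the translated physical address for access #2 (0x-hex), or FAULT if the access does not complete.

Walk each access:
#0 VA=0x3A01EAF (r,user):
  [0] read 0x2C idx=29: raw=0x2D007 flags P=1 W=1 U=1 S=0
  [1] read 0x2D idx=1: raw=0x30007 flags P=1 W=1 U=1 S=0
  ✓ 0x30EAF  — 2 lookups
#1 VA=0x1C184AC (w,user):
  [0] read 0x2C idx=14: raw=0x31007 flags P=1 W=1 U=1 S=0
  [1] read 0x31 idx=24: raw=0x35007 flags P=1 W=1 U=1 S=0
  ✓ 0x354AC  — 2 lookups
#2 VA=0x80EA18 (w,user):
  [0] read 0x2C idx=4: raw=0x39007 flags P=1 W=1 U=1 S=0
  [1] read 0x39 idx=14: raw=0x3D007 flags P=1 W=1 U=1 S=0
  ✓ 0x3DA18  — 2 lookups
#3 VA=0xD4F (r,user):
  [0] read 0x2C idx=0: raw=0x3E007 flags P=1 W=1 U=1 S=0
  [1] read 0x3E idx=0: raw=0x41003 flags P=1 W=1 U=0 S=0
  ⇒ fault: PROTECTION_VIOLATION  — 2 lookups
#4 VA=0xC1EA18 (r,user):
  [0] read 0x2C idx=6: raw=0x42007 flags P=1 W=1 U=1 S=0
  [1] read 0x42 idx=30: raw=0x46003 flags P=1 W=1 U=0 S=0
  ⇒ fault: PROTECTION_VIOLATION  — 2 lookups
#5 VA=0x2601087 (r,kernel):
  [0] read 0x2C idx=19: raw=0x4A007 flags P=1 W=1 U=1 S=0
  [1] read 0x4A idx=1: raw=0x4C007 flags P=1 W=1 U=1 S=0
  ✓ 0x4C087  — 2 lookups
#6 VA=0xE00944 (r,kernel):
  [0] read 0x2C idx=7: raw=0x34002 flags P=0 W=1 U=0 S=0
  ⇒ fault: PAGE_NOT_PRESENT  — 1 lookups

Access #2 PA: 0x3DA18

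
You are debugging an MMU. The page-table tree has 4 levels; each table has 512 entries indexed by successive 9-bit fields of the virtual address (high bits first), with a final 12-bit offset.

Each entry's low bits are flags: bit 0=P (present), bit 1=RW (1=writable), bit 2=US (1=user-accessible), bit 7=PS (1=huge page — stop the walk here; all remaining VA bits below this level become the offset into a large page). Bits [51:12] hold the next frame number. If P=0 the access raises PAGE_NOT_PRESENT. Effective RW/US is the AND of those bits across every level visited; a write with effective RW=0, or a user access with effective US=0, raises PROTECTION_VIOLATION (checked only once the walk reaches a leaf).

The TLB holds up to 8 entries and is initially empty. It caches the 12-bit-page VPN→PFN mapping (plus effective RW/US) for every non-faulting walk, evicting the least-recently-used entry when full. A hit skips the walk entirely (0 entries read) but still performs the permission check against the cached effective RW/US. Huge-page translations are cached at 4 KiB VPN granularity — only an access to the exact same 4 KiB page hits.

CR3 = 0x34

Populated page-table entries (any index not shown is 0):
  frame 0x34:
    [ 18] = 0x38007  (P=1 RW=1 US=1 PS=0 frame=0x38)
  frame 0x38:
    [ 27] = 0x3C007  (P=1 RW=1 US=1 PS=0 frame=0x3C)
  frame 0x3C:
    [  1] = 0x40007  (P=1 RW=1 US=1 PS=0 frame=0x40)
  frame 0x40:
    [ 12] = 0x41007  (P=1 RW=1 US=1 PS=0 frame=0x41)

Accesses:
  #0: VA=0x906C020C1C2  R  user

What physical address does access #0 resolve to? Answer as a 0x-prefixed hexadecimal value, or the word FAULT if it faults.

Per-access translation:
#0 VA=0x906C020C1C2 (r,user):
  L0 @0x34[18] → 0x38007  P=1,RW=1,US=1,PS=0
  L1 @0x38[27] → 0x3C007  P=1,RW=1,US=1,PS=0
  L2 @0x3C[1] → 0x40007  P=1,RW=1,US=1,PS=0
  L3 @0x40[12] → 0x41007  P=1,RW=1,US=1,PS=0
  ✓ 0x411C2  — 4 lookups

Access #0 PA: 0x411C2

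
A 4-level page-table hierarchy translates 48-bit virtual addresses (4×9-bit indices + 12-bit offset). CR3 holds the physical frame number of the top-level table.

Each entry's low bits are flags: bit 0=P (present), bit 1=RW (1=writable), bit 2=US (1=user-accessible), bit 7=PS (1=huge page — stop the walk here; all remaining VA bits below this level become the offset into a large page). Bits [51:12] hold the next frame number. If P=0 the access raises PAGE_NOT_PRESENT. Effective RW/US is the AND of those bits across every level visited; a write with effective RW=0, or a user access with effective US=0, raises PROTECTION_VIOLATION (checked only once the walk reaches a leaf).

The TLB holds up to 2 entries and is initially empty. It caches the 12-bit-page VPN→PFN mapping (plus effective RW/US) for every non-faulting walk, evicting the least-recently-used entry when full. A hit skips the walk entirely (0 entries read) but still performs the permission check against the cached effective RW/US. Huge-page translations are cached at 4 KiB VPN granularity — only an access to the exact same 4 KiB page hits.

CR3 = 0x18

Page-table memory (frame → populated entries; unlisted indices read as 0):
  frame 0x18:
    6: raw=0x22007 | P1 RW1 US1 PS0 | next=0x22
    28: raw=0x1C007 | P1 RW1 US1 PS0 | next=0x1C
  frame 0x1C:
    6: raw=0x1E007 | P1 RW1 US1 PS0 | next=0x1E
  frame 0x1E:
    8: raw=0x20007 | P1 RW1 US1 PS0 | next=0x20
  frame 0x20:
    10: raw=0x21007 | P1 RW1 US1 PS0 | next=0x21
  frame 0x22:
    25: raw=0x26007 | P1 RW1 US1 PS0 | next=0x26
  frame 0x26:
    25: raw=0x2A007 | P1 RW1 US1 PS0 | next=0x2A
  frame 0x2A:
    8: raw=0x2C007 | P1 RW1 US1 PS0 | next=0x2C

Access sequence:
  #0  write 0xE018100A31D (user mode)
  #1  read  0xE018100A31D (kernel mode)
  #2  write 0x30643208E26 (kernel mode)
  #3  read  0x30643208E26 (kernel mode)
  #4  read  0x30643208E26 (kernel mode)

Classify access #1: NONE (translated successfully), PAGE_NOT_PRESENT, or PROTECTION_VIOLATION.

Trace:
#0 VA=0xE018100A31D (w,user):
  L0 @0x18[28] → 0x1C007  P=1,RW=1,US=1,PS=0
  L1 @0x1C[6] → 0x1E007  P=1,RW=1,US=1,PS=0
  L2 @0x1E[8] → 0x20007  P=1,RW=1,US=1,PS=0
  L3 @0x20[10] → 0x21007  P=1,RW=1,US=1,PS=0
  → PA=0x2131D  (4 entries read)
#1 VA=0xE018100A31D (r,kernel):
  TLB hit vpn=0xE018100A → PA=0x2131D
#2 VA=0x30643208E26 (w,kernel):
  L0 @0x18[6] → 0x22007  P=1,RW=1,US=1,PS=0
  L1 @0x22[25] → 0x26007  P=1,RW=1,US=1,PS=0
  L2 @0x26[25] → 0x2A007  P=1,RW=1,US=1,PS=0
  L3 @0x2A[8] → 0x2C007  P=1,RW=1,US=1,PS=0
  → PA=0x2CE26  (4 entries read)
#3 VA=0x30643208E26 (r,kernel):
  TLB hit vpn=0x30643208 → PA=0x2CE26
#4 VA=0x30643208E26 (r,kernel):
  TLB hit vpn=0x30643208 → PA=0x2CE26

Access #1 fault: NONE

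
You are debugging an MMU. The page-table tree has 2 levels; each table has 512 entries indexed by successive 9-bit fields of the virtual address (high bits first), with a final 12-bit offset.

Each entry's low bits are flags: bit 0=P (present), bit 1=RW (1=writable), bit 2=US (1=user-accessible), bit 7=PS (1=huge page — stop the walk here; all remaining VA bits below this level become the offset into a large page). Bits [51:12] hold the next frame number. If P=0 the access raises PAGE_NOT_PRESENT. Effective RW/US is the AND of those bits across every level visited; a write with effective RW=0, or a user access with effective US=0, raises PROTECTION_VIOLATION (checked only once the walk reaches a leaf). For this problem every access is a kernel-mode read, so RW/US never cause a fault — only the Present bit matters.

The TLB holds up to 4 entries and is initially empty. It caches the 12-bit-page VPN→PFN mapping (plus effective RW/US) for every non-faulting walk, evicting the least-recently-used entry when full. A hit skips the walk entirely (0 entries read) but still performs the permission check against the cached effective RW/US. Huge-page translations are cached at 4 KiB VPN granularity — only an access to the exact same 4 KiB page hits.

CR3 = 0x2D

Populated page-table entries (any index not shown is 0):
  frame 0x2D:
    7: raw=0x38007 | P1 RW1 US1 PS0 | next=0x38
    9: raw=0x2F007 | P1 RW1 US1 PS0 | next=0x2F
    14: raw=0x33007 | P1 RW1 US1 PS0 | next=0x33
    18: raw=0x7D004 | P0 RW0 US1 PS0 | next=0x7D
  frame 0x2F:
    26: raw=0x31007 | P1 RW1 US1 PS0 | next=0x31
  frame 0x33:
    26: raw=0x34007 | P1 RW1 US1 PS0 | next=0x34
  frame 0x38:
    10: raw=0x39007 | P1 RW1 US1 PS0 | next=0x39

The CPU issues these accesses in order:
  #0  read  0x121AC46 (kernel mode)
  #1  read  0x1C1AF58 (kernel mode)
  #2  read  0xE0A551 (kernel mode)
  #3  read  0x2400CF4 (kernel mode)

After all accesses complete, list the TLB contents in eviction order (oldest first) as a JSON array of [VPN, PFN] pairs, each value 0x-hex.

Trace:
#0 VA=0x121AC46 (r,kernel):
  lvl0: tbl 0x2D, slot 9 ⇒ 0x2F007 (P1/RW1/US1/PS0)
  lvl1: tbl 0x2F, slot 26 ⇒ 0x31007 (P1/RW1/US1/PS0)
  ✓ 0x31C46  — 2 lookups
#1 VA=0x1C1AF58 (r,kernel):
  lvl0: tbl 0x2D, slot 14 ⇒ 0x33007 (P1/RW1/US1/PS0)
  lvl1: tbl 0x33, slot 26 ⇒ 0x34007 (P1/RW1/US1/PS0)
  ✓ 0x34F58  — 2 lookups
#2 VA=0xE0A551 (r,kernel):
  lvl0: tbl 0x2D, slot 7 ⇒ 0x38007 (P1/RW1/US1/PS0)
  lvl1: tbl 0x38, slot 10 ⇒ 0x39007 (P1/RW1/US1/PS0)
  ✓ 0x39551  — 2 lookups
#3 VA=0x2400CF4 (r,kernel):
  lvl0: tbl 0x2D, slot 18 ⇒ 0x7D004 (P0/RW0/US1/PS0)
  ✗ PAGE_NOT_PRESENT  [1 reads]

TLB: [["0x121A", "0x31"], ["0x1C1A", "0x34"], ["0xE0A", "0x39"]]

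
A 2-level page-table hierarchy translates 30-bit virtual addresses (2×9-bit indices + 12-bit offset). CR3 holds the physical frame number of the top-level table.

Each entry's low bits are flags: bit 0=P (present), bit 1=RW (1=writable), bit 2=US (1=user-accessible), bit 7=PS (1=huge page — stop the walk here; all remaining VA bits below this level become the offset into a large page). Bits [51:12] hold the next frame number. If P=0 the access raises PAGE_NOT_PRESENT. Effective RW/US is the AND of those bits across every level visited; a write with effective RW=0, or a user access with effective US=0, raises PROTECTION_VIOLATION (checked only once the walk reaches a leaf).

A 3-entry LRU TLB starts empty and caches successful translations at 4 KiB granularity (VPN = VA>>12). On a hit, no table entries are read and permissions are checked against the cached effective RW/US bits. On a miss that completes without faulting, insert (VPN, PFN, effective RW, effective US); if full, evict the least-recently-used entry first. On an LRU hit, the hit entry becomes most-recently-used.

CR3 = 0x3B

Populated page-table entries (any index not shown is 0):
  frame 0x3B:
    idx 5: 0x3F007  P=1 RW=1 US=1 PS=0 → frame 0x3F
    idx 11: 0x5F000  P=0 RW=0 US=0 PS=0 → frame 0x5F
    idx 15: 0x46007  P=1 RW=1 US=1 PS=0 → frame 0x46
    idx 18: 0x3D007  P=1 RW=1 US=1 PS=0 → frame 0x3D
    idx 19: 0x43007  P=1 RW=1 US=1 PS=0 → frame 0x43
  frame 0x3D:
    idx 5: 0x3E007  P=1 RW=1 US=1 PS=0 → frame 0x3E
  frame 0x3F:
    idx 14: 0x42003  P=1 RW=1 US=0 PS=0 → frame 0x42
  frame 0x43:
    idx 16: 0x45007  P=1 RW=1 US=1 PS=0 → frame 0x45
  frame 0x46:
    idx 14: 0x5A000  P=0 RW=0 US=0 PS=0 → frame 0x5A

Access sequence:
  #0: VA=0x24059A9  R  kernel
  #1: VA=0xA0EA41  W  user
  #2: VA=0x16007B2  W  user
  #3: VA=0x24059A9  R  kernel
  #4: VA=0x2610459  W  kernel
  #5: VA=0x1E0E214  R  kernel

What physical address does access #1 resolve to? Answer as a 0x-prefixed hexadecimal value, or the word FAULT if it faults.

Trace:
#0 VA=0x24059A9 (r,kernel):
  L0: frame=0x3B idx=18 entry=0x3D007 [P=1 RW=1 US=1 PS=0]
  L1: frame=0x3D idx=5 entry=0x3E007 [P=1 RW=1 US=1 PS=0]
  ⇒ phys 0x3E9A9  [2 reads]
#1 VA=0xA0EA41 (w,user):
  L0: frame=0x3B idx=5 entry=0x3F007 [P=1 RW=1 US=1 PS=0]
  L1: frame=0x3F idx=14 entry=0x42003 [P=1 RW=1 US=0 PS=0]
  ✗ PROTECTION_VIOLATION  [2 reads]
#2 VA=0x16007B2 (w,user):
  L0: frame=0x3B idx=11 entry=0x5F000 [P=0 RW=0 US=0 PS=0]
  ✗ PAGE_NOT_PRESENT  [1 reads]
#3 VA=0x24059A9 (r,kernel):
  TLB hit vpn=0x2405 → PA=0x3E9A9
#4 VA=0x2610459 (w,kernel):
  L0: frame=0x3B idx=19 entry=0x43007 [P=1 RW=1 US=1 PS=0]
  L1: frame=0x43 idx=16 entry=0x45007 [P=1 RW=1 US=1 PS=0]
  ⇒ phys 0x45459  [2 reads]
#5 VA=0x1E0E214 (r,kernel):
  L0: frame=0x3B idx=15 entry=0x46007 [P=1 RW=1 US=1 PS=0]
  L1: frame=0x46 idx=14 entry=0x5A000 [P=0 RW=0 US=0 PS=0]
  ✗ PAGE_NOT_PRESENT  [2 reads]

Access #1 PA: FAULT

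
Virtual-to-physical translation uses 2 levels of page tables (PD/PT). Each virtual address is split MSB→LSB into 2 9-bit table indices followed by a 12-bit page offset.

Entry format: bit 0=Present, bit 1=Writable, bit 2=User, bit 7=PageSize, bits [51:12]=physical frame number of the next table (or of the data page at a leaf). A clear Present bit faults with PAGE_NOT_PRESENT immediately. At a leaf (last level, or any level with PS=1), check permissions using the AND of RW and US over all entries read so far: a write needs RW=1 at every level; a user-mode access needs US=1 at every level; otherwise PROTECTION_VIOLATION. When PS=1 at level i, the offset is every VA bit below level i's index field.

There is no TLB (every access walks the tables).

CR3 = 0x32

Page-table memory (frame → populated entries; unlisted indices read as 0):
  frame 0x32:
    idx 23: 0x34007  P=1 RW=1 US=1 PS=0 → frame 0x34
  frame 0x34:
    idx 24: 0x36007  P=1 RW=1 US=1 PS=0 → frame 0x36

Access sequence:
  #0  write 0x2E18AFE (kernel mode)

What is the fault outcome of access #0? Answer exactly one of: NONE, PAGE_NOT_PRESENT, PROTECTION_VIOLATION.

Walk each access:
#0 VA=0x2E18AFE (w,kernel):
  L0: frame=0x32 idx=23 entry=0x34007 [P=1 RW=1 US=1 PS=0]
  L1: frame=0x34 idx=24 entry=0x36007 [P=1 RW=1 US=1 PS=0]
  ✓ 0x36AFE  — 2 lookups

Access #0 fault: NONE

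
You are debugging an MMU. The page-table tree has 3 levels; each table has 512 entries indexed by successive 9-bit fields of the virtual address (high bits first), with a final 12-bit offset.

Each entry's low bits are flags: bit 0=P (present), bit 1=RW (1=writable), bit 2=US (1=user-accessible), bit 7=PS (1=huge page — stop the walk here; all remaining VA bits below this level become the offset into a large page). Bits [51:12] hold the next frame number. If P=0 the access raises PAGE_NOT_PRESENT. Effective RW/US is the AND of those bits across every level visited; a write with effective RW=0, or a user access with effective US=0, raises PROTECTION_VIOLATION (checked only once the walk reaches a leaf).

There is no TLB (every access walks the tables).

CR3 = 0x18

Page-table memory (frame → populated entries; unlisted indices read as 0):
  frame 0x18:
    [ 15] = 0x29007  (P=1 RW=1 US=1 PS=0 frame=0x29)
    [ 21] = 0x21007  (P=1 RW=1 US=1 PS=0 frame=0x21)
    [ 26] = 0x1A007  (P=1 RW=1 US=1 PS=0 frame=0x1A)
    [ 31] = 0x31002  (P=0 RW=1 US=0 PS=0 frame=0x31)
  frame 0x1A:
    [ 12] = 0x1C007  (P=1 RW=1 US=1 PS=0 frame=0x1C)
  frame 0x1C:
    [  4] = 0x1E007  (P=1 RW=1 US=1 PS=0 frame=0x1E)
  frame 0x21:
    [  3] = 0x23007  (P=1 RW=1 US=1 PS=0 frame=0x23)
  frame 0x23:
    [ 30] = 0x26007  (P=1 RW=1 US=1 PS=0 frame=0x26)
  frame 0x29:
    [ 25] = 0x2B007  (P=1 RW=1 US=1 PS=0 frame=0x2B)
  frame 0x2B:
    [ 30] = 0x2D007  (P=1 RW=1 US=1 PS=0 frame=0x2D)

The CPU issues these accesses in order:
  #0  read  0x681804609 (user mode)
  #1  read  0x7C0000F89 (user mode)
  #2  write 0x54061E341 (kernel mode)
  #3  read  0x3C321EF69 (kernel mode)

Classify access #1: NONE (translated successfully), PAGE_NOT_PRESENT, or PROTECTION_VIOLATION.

Walk each access:
#0 VA=0x681804609 (r,user):
  [0] read 0x18 idx=26: raw=0x1A007 flags P=1 W=1 U=1 S=0
  [1] read 0x1A idx=12: raw=0x1C007 flags P=1 W=1 U=1 S=0
  [2] read 0x1C idx=4: raw=0x1E007 flags P=1 W=1 U=1 S=0
  ✓ 0x1E609  — 3 lookups
#1 VA=0x7C0000F89 (r,user):
  [0] read 0x18 idx=31: raw=0x31002 flags P=0 W=1 U=0 S=0
  ⇒ fault: PAGE_NOT_PRESENT  — 1 lookups
#2 VA=0x54061E341 (w,kernel):
  [0] read 0x18 idx=21: raw=0x21007 flags P=1 W=1 U=1 S=0
  [1] read 0x21 idx=3: raw=0x23007 flags P=1 W=1 U=1 S=0
  [2] read 0x23 idx=30: raw=0x26007 flags P=1 W=1 U=1 S=0
  ✓ 0x26341  — 3 lookups
#3 VA=0x3C321EF69 (r,kernel):
  [0] read 0x18 idx=15: raw=0x29007 flags P=1 W=1 U=1 S=0
  [1] read 0x29 idx=25: raw=0x2B007 flags P=1 W=1 U=1 S=0
  [2] read 0x2B idx=30: raw=0x2D007 flags P=1 W=1 U=1 S=0
  ✓ 0x2DF69  — 3 lookups

Access #1 fault: PAGE_NOT_PRESENT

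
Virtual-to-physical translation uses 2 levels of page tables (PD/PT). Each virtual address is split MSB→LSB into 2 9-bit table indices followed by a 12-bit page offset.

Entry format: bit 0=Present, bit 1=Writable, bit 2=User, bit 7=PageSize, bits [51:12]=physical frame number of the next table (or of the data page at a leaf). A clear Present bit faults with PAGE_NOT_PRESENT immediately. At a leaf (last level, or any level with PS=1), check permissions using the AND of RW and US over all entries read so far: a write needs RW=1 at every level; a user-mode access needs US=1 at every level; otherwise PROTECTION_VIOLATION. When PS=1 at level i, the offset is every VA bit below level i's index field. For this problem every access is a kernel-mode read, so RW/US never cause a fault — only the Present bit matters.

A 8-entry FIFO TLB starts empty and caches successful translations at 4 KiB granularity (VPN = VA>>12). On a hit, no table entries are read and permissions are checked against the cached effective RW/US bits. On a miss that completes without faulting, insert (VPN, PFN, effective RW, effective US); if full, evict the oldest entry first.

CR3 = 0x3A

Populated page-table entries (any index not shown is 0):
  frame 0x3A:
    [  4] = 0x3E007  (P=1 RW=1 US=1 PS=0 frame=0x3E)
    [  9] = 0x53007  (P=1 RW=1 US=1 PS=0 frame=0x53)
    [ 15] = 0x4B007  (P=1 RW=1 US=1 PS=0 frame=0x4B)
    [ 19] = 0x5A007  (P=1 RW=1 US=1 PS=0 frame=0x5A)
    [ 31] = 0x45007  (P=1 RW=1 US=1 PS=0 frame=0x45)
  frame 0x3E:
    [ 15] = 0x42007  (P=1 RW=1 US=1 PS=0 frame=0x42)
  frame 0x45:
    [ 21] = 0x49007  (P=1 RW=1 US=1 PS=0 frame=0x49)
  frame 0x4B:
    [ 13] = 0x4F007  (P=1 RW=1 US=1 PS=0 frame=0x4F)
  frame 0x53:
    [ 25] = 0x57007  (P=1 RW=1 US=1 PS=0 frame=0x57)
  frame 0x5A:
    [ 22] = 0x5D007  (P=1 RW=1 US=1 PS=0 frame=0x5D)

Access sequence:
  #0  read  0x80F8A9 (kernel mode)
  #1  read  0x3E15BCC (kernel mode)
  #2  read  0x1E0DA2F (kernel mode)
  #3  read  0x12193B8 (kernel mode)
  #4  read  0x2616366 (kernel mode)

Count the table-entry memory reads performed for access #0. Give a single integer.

Per-access translation:
#0 VA=0x80F8A9 (r,kernel):
  lvl0: tbl 0x3A, slot 4 ⇒ 0x3E007 (P1/RW1/US1/PS0)
  lvl1: tbl 0x3E, slot 15 ⇒ 0x42007 (P1/RW1/US1/PS0)
  ✓ 0x428A9  — 2 lookups
#1 VA=0x3E15BCC (r,kernel):
  lvl0: tbl 0x3A, slot 31 ⇒ 0x45007 (P1/RW1/US1/PS0)
  lvl1: tbl 0x45, slot 21 ⇒ 0x49007 (P1/RW1/US1/PS0)
  ✓ 0x49BCC  — 2 lookups
#2 VA=0x1E0DA2F (r,kernel):
  lvl0: tbl 0x3A, slot 15 ⇒ 0x4B007 (P1/RW1/US1/PS0)
  lvl1: tbl 0x4B, slot 13 ⇒ 0x4F007 (P1/RW1/US1/PS0)
  ✓ 0x4FA2F  — 2 lookups
#3 VA=0x12193B8 (r,kernel):
  lvl0: tbl 0x3A, slot 9 ⇒ 0x53007 (P1/RW1/US1/PS0)
  lvl1: tbl 0x53, slot 25 ⇒ 0x57007 (P1/RW1/US1/PS0)
  ✓ 0x573B8  — 2 lookups
#4 VA=0x2616366 (r,kernel):
  lvl0: tbl 0x3A, slot 19 ⇒ 0x5A007 (P1/RW1/US1/PS0)
  lvl1: tbl 0x5A, slot 22 ⇒ 0x5D007 (P1/RW1/US1/PS0)
  ✓ 0x5D366  — 2 lookups

Entries read for #0: 2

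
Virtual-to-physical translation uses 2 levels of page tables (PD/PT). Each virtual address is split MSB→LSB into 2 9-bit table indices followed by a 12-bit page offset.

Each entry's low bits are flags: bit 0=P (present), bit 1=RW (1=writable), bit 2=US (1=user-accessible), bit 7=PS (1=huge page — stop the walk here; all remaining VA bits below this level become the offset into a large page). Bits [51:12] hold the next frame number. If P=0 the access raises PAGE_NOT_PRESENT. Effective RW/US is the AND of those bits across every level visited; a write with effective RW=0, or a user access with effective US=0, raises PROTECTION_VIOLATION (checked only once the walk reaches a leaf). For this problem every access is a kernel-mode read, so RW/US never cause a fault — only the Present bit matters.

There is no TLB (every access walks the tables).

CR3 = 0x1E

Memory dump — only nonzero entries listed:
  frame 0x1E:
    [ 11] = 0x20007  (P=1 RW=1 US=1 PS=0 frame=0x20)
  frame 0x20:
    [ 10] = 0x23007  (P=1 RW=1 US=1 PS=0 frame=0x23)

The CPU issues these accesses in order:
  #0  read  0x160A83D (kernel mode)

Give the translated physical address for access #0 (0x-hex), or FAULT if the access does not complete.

Trace:
#0 VA=0x160A83D (r,kernel):
  lvl0: tbl 0x1E, slot 11 ⇒ 0x20007 (P1/RW1/US1/PS0)
  lvl1: tbl 0x20, slot 10 ⇒ 0x23007 (P1/RW1/US1/PS0)
  ✓ 0x2383D  — 2 lookups

Access #0 PA: 0x2383D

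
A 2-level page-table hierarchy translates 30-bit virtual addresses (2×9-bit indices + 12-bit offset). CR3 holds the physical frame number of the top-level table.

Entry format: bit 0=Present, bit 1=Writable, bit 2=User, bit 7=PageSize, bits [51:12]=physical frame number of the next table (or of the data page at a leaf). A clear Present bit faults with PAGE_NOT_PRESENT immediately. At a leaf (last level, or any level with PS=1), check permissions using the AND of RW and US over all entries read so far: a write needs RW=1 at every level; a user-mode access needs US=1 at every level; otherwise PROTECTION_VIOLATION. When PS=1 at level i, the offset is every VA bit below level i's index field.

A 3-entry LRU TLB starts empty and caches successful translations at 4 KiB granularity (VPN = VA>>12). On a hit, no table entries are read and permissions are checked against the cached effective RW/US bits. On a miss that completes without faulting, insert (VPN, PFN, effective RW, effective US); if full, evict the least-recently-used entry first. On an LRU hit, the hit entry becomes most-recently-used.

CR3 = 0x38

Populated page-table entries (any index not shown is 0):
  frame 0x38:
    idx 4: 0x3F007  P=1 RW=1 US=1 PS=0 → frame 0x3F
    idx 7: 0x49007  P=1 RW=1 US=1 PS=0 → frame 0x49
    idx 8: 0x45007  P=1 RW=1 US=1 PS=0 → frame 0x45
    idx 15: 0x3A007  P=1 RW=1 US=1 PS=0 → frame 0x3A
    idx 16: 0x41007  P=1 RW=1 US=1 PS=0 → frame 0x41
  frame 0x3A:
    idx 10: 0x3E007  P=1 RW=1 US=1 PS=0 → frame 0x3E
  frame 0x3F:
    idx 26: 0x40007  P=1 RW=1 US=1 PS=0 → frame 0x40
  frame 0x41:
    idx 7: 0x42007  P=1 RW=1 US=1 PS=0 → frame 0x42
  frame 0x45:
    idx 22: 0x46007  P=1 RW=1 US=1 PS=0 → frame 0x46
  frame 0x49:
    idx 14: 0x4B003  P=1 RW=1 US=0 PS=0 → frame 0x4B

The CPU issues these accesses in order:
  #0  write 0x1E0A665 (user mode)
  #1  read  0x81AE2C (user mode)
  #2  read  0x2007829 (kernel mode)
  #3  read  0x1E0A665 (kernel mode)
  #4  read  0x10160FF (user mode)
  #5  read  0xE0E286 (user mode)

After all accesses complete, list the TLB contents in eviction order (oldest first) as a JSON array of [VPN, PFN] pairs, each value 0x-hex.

Trace:
#0 VA=0x1E0A665 (w,user):
  L0: frame=0x38 idx=15 entry=0x3A007 [P=1 RW=1 US=1 PS=0]
  L1: frame=0x3A idx=10 entry=0x3E007 [P=1 RW=1 US=1 PS=0]
  ⇒ phys 0x3E665  [2 reads]
#1 VA=0x81AE2C (r,user):
  L0: frame=0x38 idx=4 entry=0x3F007 [P=1 RW=1 US=1 PS=0]
  L1: frame=0x3F idx=26 entry=0x40007 [P=1 RW=1 US=1 PS=0]
  ⇒ phys 0x40E2C  [2 reads]
#2 VA=0x2007829 (r,kernel):
  L0: frame=0x38 idx=16 entry=0x41007 [P=1 RW=1 US=1 PS=0]
  L1: frame=0x41 idx=7 entry=0x42007 [P=1 RW=1 US=1 PS=0]
  ⇒ phys 0x42829  [2 reads]
#3 VA=0x1E0A665 (r,kernel):
  TLB hit vpn=0x1E0A → PA=0x3E665
#4 VA=0x10160FF (r,user):
  L0: frame=0x38 idx=8 entry=0x45007 [P=1 RW=1 US=1 PS=0]
  L1: frame=0x45 idx=22 entry=0x46007 [P=1 RW=1 US=1 PS=0]
  ⇒ phys 0x460FF  [2 reads]
#5 VA=0xE0E286 (r,user):
  L0: frame=0x38 idx=7 entry=0x49007 [P=1 RW=1 US=1 PS=0]
  L1: frame=0x49 idx=14 entry=0x4B003 [P=1 RW=1 US=0 PS=0]
  ✗ PROTECTION_VIOLATION  [2 reads]

TLB: [["0x2007", "0x42"], ["0x1E0A", "0x3E"], ["0x1016", "0x46"]]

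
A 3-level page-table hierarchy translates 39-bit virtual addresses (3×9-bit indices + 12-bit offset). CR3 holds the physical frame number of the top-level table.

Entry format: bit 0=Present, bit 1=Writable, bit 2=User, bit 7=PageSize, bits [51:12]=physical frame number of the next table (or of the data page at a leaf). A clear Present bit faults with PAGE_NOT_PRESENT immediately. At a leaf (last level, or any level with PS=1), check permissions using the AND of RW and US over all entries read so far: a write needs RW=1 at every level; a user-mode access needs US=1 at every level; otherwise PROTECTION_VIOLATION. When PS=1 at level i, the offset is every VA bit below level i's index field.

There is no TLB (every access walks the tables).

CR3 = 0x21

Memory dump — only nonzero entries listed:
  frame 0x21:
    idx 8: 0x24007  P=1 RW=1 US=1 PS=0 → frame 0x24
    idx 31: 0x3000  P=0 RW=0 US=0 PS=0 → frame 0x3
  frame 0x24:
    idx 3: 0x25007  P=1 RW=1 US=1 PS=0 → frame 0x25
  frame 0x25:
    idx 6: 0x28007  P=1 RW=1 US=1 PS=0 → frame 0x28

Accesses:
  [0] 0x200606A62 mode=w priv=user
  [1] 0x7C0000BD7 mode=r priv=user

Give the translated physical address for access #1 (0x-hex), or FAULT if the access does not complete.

Per-access translation:
#0 VA=0x200606A62 (w,user):
  [0] read 0x21 idx=8: raw=0x24007 flags P=1 W=1 U=1 S=0
  [1] read 0x24 idx=3: raw=0x25007 flags P=1 W=1 U=1 S=0
  [2] read 0x25 idx=6: raw=0x28007 flags P=1 W=1 U=1 S=0
  ✓ 0x28A62  — 3 lookups
#1 VA=0x7C0000BD7 (r,user):
  [0] read 0x21 idx=31: raw=0x3000 flags P=0 W=0 U=0 S=0
  ✗ PAGE_NOT_PRESENT  [1 reads]

Access #1 PA: FAULT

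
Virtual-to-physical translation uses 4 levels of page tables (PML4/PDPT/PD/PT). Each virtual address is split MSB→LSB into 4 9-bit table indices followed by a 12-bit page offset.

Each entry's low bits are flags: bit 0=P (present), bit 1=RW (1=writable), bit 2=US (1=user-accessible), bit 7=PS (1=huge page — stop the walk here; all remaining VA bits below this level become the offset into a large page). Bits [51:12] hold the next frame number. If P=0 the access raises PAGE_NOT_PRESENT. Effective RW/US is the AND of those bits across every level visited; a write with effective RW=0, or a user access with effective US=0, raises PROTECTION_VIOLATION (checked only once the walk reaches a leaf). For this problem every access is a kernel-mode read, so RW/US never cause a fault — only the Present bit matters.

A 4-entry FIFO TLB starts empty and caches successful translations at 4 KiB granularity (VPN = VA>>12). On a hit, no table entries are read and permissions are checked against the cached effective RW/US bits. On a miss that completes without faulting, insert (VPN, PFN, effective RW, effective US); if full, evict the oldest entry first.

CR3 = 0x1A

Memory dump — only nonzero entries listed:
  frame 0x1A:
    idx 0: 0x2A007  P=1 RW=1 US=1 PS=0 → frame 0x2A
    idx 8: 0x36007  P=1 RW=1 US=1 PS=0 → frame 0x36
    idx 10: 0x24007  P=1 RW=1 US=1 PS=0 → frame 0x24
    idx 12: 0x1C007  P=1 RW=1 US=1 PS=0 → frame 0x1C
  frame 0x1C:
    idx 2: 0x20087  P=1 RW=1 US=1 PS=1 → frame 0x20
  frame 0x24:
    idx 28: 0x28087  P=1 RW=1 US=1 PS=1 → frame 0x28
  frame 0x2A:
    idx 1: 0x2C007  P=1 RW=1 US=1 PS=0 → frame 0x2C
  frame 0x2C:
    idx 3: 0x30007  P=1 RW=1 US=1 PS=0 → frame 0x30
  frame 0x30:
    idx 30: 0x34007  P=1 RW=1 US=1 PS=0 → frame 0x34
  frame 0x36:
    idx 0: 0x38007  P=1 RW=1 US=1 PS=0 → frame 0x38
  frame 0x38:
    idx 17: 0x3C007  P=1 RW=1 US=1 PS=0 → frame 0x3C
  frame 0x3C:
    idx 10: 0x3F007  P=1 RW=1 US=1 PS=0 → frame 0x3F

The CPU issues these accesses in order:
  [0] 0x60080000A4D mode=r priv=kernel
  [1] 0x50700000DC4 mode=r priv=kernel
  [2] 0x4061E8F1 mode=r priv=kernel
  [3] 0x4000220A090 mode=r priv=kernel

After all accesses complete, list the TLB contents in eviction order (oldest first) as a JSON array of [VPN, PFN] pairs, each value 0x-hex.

Per-access translation:
#0 VA=0x60080000A4D (r,kernel):
  L0: frame=0x1A idx=12 entry=0x1C007 [P=1 RW=1 US=1 PS=0]
  L1: frame=0x1C idx=2 entry=0x20087 [P=1 RW=1 US=1 PS=1]
  ⇒ phys 0x20A4D (huge @L1)  [2 reads]
#1 VA=0x50700000DC4 (r,kernel):
  L0: frame=0x1A idx=10 entry=0x24007 [P=1 RW=1 US=1 PS=0]
  L1: frame=0x24 idx=28 entry=0x28087 [P=1 RW=1 US=1 PS=1]
  ⇒ phys 0x28DC4 (huge @L1)  [2 reads]
#2 VA=0x4061E8F1 (r,kernel):
  L0: frame=0x1A idx=0 entry=0x2A007 [P=1 RW=1 US=1 PS=0]
  L1: frame=0x2A idx=1 entry=0x2C007 [P=1 RW=1 US=1 PS=0]
  L2: frame=0x2C idx=3 entry=0x30007 [P=1 RW=1 US=1 PS=0]
  L3: frame=0x30 idx=30 entry=0x34007 [P=1 RW=1 US=1 PS=0]
  ⇒ phys 0x348F1  [4 reads]
#3 VA=0x4000220A090 (r,kernel):
  L0: frame=0x1A idx=8 entry=0x36007 [P=1 RW=1 US=1 PS=0]
  L1: frame=0x36 idx=0 entry=0x38007 [P=1 RW=1 US=1 PS=0]
  L2: frame=0x38 idx=17 entry=0x3C007 [P=1 RW=1 US=1 PS=0]
  L3: frame=0x3C idx=10 entry=0x3F007 [P=1 RW=1 US=1 PS=0]
  ⇒ phys 0x3F090  [4 reads]

TLB: [["0x60080000", "0x20"], ["0x50700000", "0x28"], ["0x4061E", "0x34"], ["0x4000220A", "0x3F"]]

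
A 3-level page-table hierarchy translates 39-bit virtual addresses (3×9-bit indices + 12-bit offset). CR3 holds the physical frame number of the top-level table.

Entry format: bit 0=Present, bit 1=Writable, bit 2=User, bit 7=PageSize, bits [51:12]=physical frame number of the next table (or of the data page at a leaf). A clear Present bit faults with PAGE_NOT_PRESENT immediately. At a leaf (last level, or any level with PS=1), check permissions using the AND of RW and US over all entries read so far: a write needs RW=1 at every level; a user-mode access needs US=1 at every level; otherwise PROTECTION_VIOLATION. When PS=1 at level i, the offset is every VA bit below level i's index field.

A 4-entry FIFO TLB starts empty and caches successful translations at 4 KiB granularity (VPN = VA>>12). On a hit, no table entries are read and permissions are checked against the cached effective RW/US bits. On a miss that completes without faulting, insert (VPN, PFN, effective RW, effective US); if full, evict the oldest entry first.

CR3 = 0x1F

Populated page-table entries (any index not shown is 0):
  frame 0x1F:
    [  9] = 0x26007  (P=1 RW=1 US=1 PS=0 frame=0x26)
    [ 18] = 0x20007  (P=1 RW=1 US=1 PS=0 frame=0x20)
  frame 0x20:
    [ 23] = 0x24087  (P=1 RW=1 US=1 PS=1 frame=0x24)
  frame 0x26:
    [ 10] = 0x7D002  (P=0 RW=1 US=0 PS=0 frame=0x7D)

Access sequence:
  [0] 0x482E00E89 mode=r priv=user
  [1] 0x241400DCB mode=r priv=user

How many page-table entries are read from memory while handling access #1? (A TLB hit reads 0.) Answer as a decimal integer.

Trace:
#0 VA=0x482E00E89 (r,user):
  lvl0: tbl 0x1F, slot 18 ⇒ 0x20007 (P1/RW1/US1/PS0)
  lvl1: tbl 0x20, slot 23 ⇒ 0x24087 (P1/RW1/US1/PS1)
  ✓ 0x24E89 (huge @L1)  — 2 lookups
#1 VA=0x241400DCB (r,user):
  lvl0: tbl 0x1F, slot 9 ⇒ 0x26007 (P1/RW1/US1/PS0)
  lvl1: tbl 0x26, slot 10 ⇒ 0x7D002 (P0/RW1/US0/PS0)
  ⇒ fault: PAGE_NOT_PRESENT  — 2 lookups

Entries read for #1: 2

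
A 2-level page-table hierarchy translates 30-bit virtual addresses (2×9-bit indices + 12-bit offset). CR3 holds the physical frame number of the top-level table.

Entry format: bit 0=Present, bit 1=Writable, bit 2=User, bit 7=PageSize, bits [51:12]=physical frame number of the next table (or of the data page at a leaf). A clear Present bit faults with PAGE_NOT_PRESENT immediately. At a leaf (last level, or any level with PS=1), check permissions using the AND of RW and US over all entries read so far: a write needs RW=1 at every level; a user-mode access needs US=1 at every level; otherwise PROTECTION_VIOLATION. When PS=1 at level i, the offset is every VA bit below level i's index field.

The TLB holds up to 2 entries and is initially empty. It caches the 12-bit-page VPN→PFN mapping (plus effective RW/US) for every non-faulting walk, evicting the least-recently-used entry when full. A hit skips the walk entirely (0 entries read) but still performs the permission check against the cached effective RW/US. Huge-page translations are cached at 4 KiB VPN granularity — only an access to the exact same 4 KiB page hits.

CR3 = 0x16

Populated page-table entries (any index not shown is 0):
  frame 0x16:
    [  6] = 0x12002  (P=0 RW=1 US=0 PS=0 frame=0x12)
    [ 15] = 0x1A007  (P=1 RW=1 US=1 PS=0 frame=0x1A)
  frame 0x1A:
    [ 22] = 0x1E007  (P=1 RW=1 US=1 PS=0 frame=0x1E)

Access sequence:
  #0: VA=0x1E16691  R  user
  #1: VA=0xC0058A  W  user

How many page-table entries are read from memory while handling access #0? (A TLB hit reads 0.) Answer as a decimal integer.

Trace:
#0 VA=0x1E16691 (r,user):
  [0] read 0x16 idx=15: raw=0x1A007 flags P=1 W=1 U=1 S=0
  [1] read 0x1A idx=22: raw=0x1E007 flags P=1 W=1 U=1 S=0
  ✓ 0x1E691  — 2 lookups
#1 VA=0xC0058A (w,user):
  [0] read 0x16 idx=6: raw=0x12002 flags P=0 W=1 U=0 S=0
  ⇒ fault: PAGE_NOT_PRESENT  — 1 lookups

Entries read for #0: 2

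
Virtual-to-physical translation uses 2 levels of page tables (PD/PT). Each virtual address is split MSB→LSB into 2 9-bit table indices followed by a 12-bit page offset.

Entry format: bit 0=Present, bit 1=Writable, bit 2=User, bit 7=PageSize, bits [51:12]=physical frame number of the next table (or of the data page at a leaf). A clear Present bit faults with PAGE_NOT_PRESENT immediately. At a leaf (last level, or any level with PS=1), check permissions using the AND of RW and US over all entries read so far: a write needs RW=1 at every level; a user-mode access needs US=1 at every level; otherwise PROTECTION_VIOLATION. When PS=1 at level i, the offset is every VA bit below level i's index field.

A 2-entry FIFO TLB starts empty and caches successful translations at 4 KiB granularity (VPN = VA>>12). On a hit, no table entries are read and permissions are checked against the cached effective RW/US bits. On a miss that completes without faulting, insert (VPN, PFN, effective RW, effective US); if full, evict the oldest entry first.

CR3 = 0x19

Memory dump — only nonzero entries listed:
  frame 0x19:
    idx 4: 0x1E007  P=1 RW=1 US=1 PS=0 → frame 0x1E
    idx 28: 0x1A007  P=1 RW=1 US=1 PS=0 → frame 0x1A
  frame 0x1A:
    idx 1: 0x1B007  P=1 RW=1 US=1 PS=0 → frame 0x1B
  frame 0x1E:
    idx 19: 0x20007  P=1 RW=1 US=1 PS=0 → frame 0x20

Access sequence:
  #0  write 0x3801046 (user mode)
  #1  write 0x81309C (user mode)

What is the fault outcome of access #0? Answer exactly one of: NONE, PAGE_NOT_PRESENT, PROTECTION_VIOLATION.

Per-access translation:
#0 VA=0x3801046 (w,user):
  [0] read 0x19 idx=28: raw=0x1A007 flags P=1 W=1 U=1 S=0
  [1] read 0x1A idx=1: raw=0x1B007 flags P=1 W=1 U=1 S=0
  ✓ 0x1B046  — 2 lookups
#1 VA=0x81309C (w,user):
  [0] read 0x19 idx=4: raw=0x1E007 flags P=1 W=1 U=1 S=0
  [1] read 0x1E idx=19: raw=0x20007 flags P=1 W=1 U=1 S=0
  ✓ 0x2009C  — 2 lookups

Access #0 fault: NONE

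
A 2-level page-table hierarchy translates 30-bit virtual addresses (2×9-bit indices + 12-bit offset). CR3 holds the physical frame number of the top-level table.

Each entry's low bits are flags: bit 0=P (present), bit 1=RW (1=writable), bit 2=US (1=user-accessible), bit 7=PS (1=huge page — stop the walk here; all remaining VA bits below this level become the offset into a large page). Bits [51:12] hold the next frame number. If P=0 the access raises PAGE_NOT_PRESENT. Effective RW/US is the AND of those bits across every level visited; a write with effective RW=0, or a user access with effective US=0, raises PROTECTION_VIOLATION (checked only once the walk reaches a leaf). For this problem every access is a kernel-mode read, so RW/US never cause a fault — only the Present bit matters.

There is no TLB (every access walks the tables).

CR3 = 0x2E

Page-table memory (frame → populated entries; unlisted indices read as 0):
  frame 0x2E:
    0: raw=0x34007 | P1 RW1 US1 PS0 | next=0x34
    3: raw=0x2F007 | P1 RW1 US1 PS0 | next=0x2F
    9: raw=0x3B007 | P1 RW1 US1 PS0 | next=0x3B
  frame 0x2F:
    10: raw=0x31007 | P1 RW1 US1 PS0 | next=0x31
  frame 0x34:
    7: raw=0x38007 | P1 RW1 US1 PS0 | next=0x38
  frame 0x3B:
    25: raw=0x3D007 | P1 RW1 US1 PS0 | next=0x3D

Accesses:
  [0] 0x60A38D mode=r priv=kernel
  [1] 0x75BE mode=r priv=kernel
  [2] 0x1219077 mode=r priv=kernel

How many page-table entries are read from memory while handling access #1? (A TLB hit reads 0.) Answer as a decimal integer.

Trace:
#0 VA=0x60A38D (r,kernel):
  [0] read 0x2E idx=3: raw=0x2F007 flags P=1 W=1 U=1 S=0
  [1] read 0x2F idx=10: raw=0x31007 flags P=1 W=1 U=1 S=0
  ⇒ phys 0x3138D  [2 reads]
#1 VA=0x75BE (r,kernel):
  [0] read 0x2E idx=0: raw=0x34007 flags P=1 W=1 U=1 S=0
  [1] read 0x34 idx=7: raw=0x38007 flags P=1 W=1 U=1 S=0
  ⇒ phys 0x385BE  [2 reads]
#2 VA=0x1219077 (r,kernel):
  [0] read 0x2E idx=9: raw=0x3B007 flags P=1 W=1 U=1 S=0
  [1] read 0x3B idx=25: raw=0x3D007 flags P=1 W=1 U=1 S=0
  ⇒ phys 0x3D077  [2 reads]

Entries read for #1: 2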